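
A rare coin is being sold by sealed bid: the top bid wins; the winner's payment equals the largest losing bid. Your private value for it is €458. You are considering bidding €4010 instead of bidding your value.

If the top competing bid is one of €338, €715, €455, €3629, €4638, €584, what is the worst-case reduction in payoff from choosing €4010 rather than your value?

€338: same outcome either way → loss €0.
€715: truthful gives €0, deviation gives −€257 → loss €257.
€455: same outcome either way → loss €0.
€3629: truthful gives €0, deviation gives −€3171 → loss €3171.
€4638: same outcome either way → loss €0.
€584: truthful gives €0, deviation gives −€126 → loss €126.
Maximum loss: €3171.

€3171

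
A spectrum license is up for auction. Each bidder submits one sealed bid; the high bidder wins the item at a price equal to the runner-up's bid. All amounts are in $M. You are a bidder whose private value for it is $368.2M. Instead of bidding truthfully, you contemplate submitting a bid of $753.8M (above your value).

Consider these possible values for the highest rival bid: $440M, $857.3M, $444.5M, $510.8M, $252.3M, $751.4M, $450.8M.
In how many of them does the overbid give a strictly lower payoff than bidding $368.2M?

5

The deviation hurts exactly when the highest competing bid lies strictly between $368.2M and $753.8M — overbidding then wins at a price above your value.
$440M: inside the interval → strictly worse (loss $71.8M).
$857.3M: above both → same outcome either way.
$444.5M: inside the interval → strictly worse (loss $76.3M).
$510.8M: inside the interval → strictly worse (loss $142.6M).
$252.3M: below both → same outcome either way.
$751.4M: inside the interval → strictly worse (loss $383.2M).
$450.8M: inside the interval → strictly worse (loss $82.6M).
Count: 5.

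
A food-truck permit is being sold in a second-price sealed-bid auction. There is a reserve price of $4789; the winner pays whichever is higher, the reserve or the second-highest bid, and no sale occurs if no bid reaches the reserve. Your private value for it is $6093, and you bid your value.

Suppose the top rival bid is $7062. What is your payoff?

$0

Your bid $6093 is below the highest competing bid $7062, so you lose. Payoff $0.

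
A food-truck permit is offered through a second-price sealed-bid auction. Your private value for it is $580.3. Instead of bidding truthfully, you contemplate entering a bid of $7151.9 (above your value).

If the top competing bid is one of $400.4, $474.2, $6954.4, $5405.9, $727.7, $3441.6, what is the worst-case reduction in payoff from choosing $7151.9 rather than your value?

$6374.1

$400.4: same outcome either way → loss $0.
$474.2: same outcome either way → loss $0.
$6954.4: truthful gives $0, deviation gives −$6374.1 → loss $6374.1.
$5405.9: truthful gives $0, deviation gives −$4825.6 → loss $4825.6.
$727.7: truthful gives $0, deviation gives −$147.4 → loss $147.4.
$3441.6: truthful gives $0, deviation gives −$2861.3 → loss $2861.3.
Maximum loss: $6374.1.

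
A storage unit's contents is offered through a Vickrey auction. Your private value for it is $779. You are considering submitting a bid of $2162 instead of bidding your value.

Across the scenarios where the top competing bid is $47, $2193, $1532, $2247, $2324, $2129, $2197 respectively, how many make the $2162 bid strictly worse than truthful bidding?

The deviation hurts exactly when the highest competing bid lies strictly between $779 and $2162 — overbidding then wins at a price above your value.
$47: below both → same outcome either way.
$2193: above both → same outcome either way.
$1532: inside the interval → strictly worse (loss $753).
$2247: above both → same outcome either way.
$2324: above both → same outcome either way.
$2129: inside the interval → strictly worse (loss $1350).
$2197: above both → same outcome either way.
Count: 2.

2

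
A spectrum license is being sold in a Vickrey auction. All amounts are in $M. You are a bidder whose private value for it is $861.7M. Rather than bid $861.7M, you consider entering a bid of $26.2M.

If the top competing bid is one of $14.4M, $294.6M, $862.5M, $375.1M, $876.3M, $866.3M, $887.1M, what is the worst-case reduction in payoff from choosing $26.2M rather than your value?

$567.1M

$14.4M: same outcome either way → loss $0M.
$294.6M: truthful gives $567.1M, deviation gives $0M → loss $567.1M.
$862.5M: same outcome either way → loss $0M.
$375.1M: truthful gives $486.6M, deviation gives $0M → loss $486.6M.
$876.3M: same outcome either way → loss $0M.
$866.3M: same outcome either way → loss $0M.
$887.1M: same outcome either way → loss $0M.
Maximum loss: $567.1M.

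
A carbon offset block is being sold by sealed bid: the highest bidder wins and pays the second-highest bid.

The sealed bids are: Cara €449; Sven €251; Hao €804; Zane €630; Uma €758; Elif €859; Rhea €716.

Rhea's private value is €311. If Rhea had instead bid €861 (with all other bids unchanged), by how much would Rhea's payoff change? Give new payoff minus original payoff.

−€548

The highest bid among the other bidders is €859; Rhea's bid doesn't change that.
Original bid €716: Rhea is not highest (top rival bid is €859); payoff €0.
Alternative bid €861: Rhea is highest, pays the top rival bid €859; payoff €311 − €859 = −€548.
Change in payoff = −€548 − (€0) = −€548.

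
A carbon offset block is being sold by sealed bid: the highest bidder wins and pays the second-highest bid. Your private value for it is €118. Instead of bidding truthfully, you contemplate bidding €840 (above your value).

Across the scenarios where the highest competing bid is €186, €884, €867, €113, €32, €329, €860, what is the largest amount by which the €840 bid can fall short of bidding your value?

€186: truthful gives €0, deviation gives −€68 → loss €68.
€884: same outcome either way → loss €0.
€867: same outcome either way → loss €0.
€113: same outcome either way → loss €0.
€32: same outcome either way → loss €0.
€329: truthful gives €0, deviation gives −€211 → loss €211.
€860: same outcome either way → loss €0.
Maximum loss: €211.

€211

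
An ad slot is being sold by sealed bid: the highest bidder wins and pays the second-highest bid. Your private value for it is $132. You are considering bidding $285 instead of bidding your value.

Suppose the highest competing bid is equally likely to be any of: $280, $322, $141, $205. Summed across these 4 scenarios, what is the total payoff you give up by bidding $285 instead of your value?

The deviation costs you only when the competing bid falls strictly between $132 and $285; elsewhere both bids give the same outcome.
$280: truthful payoff $0, deviation payoff −$148 → loss $148.
$322: outcomes coincide → loss $0.
$141: truthful payoff $0, deviation payoff −$9 → loss $9.
$205: truthful payoff $0, deviation payoff −$73 → loss $73.
Total loss = $148 + $9 + $73 = $230.

$230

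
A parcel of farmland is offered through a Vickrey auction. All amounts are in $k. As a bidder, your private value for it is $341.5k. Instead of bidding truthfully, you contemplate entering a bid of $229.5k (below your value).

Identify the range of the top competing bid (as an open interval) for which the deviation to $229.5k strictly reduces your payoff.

If the competing bid is below $229.5k, both bids win at the same price — no difference.
If it is above $341.5k, both bids lose — no difference.
If it lies strictly between $229.5k and $341.5k, bidding your value wins at a price below your value (positive payoff) while bidding $229.5k loses (payoff 0).
So the deviation strictly hurts on the open interval ($229.5k, $341.5k).
Because the price is fixed by the runner-up's bid, deviating from your value can only change a good outcome into a bad one — never the reverse.

($229.5k, $341.5k)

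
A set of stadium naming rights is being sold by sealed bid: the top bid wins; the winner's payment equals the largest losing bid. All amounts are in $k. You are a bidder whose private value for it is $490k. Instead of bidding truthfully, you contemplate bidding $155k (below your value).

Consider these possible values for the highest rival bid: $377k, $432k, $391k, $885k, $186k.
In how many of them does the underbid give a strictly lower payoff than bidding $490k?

4

The deviation hurts exactly when the highest competing bid lies strictly between $155k and $490k — underbidding then forfeits a profitable win.
$377k: inside the interval → strictly worse (loss $113k).
$432k: inside the interval → strictly worse (loss $58k).
$391k: inside the interval → strictly worse (loss $99k).
$885k: above both → same outcome either way.
$186k: inside the interval → strictly worse (loss $304k).
Count: 4.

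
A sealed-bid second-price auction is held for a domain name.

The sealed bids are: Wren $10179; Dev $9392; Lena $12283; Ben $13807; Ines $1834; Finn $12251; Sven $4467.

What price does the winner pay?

Highest bid: Ben at $13807, so Ben wins.
Second-highest bid: Lena at $12283 — that is the price the winner pays.

$12283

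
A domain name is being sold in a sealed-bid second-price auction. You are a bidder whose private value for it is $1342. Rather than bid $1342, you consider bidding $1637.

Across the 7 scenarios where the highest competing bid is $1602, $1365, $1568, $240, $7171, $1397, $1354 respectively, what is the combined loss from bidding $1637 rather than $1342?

$576

The deviation costs you only when the competing bid falls strictly between $1342 and $1637; elsewhere both bids give the same outcome.
$1602: truthful payoff $0, deviation payoff −$260 → loss $260.
$1365: truthful payoff $0, deviation payoff −$23 → loss $23.
$1568: truthful payoff $0, deviation payoff −$226 → loss $226.
$240: outcomes coincide → loss $0.
$7171: outcomes coincide → loss $0.
$1397: truthful payoff $0, deviation payoff −$55 → loss $55.
$1354: truthful payoff $0, deviation payoff −$12 → loss $12.
Total loss = $260 + $23 + $226 + $55 + $12 = $576.
Because the price is fixed by the runner-up's bid, deviating from your value can only change a good outcome into a bad one — never the reverse.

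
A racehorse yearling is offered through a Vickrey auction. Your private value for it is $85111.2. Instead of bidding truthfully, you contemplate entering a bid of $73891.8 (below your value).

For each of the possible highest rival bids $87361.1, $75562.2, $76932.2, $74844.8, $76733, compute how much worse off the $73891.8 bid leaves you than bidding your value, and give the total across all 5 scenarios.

$36372.6

The deviation costs you only when the competing bid falls strictly between $73891.8 and $85111.2; elsewhere both bids give the same outcome.
$87361.1: outcomes coincide → loss $0.
$75562.2: truthful payoff $9549, deviation payoff $0 → loss $9549.
$76932.2: truthful payoff $8179, deviation payoff $0 → loss $8179.
$74844.8: truthful payoff $10266.4, deviation payoff $0 → loss $10266.4.
$76733: truthful payoff $8378.2, deviation payoff $0 → loss $8378.2.
Total loss = $9549 + $8179 + $10266.4 + $8378.2 = $36372.6.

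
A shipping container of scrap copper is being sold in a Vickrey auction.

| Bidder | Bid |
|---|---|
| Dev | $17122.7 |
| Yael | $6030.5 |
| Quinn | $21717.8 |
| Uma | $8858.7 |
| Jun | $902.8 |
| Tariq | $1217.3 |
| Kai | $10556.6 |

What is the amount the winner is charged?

Highest bid: Quinn at $21717.8, so Quinn wins.
Second-highest bid: Dev at $17122.7 — that is the price the winner pays.

$17122.7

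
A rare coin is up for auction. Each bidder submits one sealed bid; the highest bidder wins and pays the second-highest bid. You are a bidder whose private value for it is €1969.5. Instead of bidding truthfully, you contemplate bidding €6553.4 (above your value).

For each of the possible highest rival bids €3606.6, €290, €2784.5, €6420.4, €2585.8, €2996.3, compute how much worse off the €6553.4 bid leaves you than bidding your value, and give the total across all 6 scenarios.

The deviation costs you only when the competing bid falls strictly between €1969.5 and €6553.4; elsewhere both bids give the same outcome.
€3606.6: truthful payoff €0, deviation payoff −€1637.1 → loss €1637.1.
€290: outcomes coincide → loss €0.
€2784.5: truthful payoff €0, deviation payoff −€815 → loss €815.
€6420.4: truthful payoff €0, deviation payoff −€4450.9 → loss €4450.9.
€2585.8: truthful payoff €0, deviation payoff −€616.3 → loss €616.3.
€2996.3: truthful payoff €0, deviation payoff −€1026.8 → loss €1026.8.
Total loss = €1637.1 + €815 + €4450.9 + €616.3 + €1026.8 = €8546.1.

€8546.1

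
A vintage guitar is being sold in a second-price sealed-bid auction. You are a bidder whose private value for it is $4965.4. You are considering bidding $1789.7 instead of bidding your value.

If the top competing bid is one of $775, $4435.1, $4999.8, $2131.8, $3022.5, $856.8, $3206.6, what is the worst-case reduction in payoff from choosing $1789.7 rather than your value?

$775: same outcome either way → loss $0.
$4435.1: truthful gives $530.3, deviation gives $0 → loss $530.3.
$4999.8: same outcome either way → loss $0.
$2131.8: truthful gives $2833.6, deviation gives $0 → loss $2833.6.
$3022.5: truthful gives $1942.9, deviation gives $0 → loss $1942.9.
$856.8: same outcome either way → loss $0.
$3206.6: truthful gives $1758.8, deviation gives $0 → loss $1758.8.
Maximum loss: $2833.6.

$2833.6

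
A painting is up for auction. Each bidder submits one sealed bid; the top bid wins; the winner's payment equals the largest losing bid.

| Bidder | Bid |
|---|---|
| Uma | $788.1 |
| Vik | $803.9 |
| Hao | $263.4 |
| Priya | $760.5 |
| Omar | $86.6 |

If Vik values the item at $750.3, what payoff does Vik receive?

−$37.8

Highest bid: Vik at $803.9, so Vik wins.
Second-highest bid: Uma at $788.1 — that is the price the winner pays.
Vik's payoff = value − price = $750.3 − $788.1 = −$37.8.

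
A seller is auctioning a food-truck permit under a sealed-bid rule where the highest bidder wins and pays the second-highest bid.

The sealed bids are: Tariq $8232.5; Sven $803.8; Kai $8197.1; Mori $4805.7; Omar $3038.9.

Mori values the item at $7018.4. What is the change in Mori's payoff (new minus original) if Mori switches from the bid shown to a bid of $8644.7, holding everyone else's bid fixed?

The highest bid among the other bidders is $8232.5; Mori's bid doesn't change that.
Original bid $4805.7: Mori is not highest (top rival bid is $8232.5); payoff $0.
Alternative bid $8644.7: Mori is highest, pays the top rival bid $8232.5; payoff $7018.4 − $8232.5 = −$1214.1.
Change in payoff = −$1214.1 − ($0) = −$1214.1.

−$1214.1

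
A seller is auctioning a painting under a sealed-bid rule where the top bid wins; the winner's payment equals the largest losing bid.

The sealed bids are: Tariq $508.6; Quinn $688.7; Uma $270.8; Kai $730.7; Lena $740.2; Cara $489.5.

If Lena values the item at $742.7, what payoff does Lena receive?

$12

Highest bid: Lena at $740.2, so Lena wins.
Second-highest bid: Kai at $730.7 — that is the price the winner pays.
Lena's payoff = value − price = $742.7 − $730.7 = $12.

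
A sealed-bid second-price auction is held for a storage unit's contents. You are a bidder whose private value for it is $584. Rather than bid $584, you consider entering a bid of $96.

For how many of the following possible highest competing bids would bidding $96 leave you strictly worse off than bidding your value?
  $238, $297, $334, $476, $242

5

The deviation hurts exactly when the highest competing bid lies strictly between $96 and $584 — underbidding then forfeits a profitable win.
$238: inside the interval → strictly worse (loss $346).
$297: inside the interval → strictly worse (loss $287).
$334: inside the interval → strictly worse (loss $250).
$476: inside the interval → strictly worse (loss $108).
$242: inside the interval → strictly worse (loss $342).
Count: 5.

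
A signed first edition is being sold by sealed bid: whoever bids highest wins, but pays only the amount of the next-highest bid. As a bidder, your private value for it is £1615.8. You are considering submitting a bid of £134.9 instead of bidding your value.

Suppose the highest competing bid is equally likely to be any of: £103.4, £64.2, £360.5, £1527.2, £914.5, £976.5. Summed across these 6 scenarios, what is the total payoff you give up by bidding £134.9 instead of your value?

£2684.5

The deviation costs you only when the competing bid falls strictly between £134.9 and £1615.8; elsewhere both bids give the same outcome.
£103.4: outcomes coincide → loss £0.
£64.2: outcomes coincide → loss £0.
£360.5: truthful payoff £1255.3, deviation payoff £0 → loss £1255.3.
£1527.2: truthful payoff £88.6, deviation payoff £0 → loss £88.6.
£914.5: truthful payoff £701.3, deviation payoff £0 → loss £701.3.
£976.5: truthful payoff £639.3, deviation payoff £0 → loss £639.3.
Total loss = £1255.3 + £88.6 + £701.3 + £639.3 = £2684.5.
Because the price is fixed by the runner-up's bid, deviating from your value can only change a good outcome into a bad one — never the reverse.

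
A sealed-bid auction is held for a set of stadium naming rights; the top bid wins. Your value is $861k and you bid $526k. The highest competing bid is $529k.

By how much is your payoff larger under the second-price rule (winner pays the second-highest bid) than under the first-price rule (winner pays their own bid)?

$0k

Your bid $526k is below $529k, so you lose under either rule.
Payoff is $0k in both cases; difference = $0k.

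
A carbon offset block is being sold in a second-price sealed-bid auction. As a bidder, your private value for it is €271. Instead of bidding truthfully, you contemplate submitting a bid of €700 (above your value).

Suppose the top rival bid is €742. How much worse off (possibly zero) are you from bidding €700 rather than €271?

Bidding your value €271: you lose (since €271 < €742). Payoff €0.
Bidding €700: you lose. Payoff €0.
Difference = €0 − €0 = €0; both bids lead to the same outcome because the competing bid is above both your value and your alternative bid.
In a second-price auction your bid sets only whether you win, not what you pay, so bidding your true value is weakly dominant.

€0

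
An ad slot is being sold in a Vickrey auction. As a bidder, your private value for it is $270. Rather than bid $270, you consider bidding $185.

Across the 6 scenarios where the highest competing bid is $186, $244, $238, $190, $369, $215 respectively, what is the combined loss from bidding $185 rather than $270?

The deviation costs you only when the competing bid falls strictly between $185 and $270; elsewhere both bids give the same outcome.
$186: truthful payoff $84, deviation payoff $0 → loss $84.
$244: truthful payoff $26, deviation payoff $0 → loss $26.
$238: truthful payoff $32, deviation payoff $0 → loss $32.
$190: truthful payoff $80, deviation payoff $0 → loss $80.
$369: outcomes coincide → loss $0.
$215: truthful payoff $55, deviation payoff $0 → loss $55.
Total loss = $84 + $26 + $32 + $80 + $55 = $277.

$277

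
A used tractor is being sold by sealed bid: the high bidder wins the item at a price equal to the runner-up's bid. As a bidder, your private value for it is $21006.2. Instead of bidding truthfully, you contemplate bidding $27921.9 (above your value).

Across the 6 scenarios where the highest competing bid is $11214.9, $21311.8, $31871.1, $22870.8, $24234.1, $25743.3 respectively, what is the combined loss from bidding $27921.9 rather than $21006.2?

The deviation costs you only when the competing bid falls strictly between $21006.2 and $27921.9; elsewhere both bids give the same outcome.
$11214.9: outcomes coincide → loss $0.
$21311.8: truthful payoff $0, deviation payoff −$305.6 → loss $305.6.
$31871.1: outcomes coincide → loss $0.
$22870.8: truthful payoff $0, deviation payoff −$1864.6 → loss $1864.6.
$24234.1: truthful payoff $0, deviation payoff −$3227.9 → loss $3227.9.
$25743.3: truthful payoff $0, deviation payoff −$4737.1 → loss $4737.1.
Total loss = $305.6 + $1864.6 + $3227.9 + $4737.1 = $10135.2.

$10135.2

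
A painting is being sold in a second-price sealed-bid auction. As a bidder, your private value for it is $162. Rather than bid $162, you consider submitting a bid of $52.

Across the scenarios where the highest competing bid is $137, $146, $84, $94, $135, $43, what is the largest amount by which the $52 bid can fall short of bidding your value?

$137: truthful gives $25, deviation gives $0 → loss $25.
$146: truthful gives $16, deviation gives $0 → loss $16.
$84: truthful gives $78, deviation gives $0 → loss $78.
$94: truthful gives $68, deviation gives $0 → loss $68.
$135: truthful gives $27, deviation gives $0 → loss $27.
$43: same outcome either way → loss $0.
Maximum loss: $78.

$78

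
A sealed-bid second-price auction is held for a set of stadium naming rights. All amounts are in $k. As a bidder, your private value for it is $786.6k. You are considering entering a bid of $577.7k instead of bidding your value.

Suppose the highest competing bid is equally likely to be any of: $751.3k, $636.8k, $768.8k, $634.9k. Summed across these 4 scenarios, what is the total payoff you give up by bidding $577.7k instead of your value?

The deviation costs you only when the competing bid falls strictly between $577.7k and $786.6k; elsewhere both bids give the same outcome.
$751.3k: truthful payoff $35.3k, deviation payoff $0k → loss $35.3k.
$636.8k: truthful payoff $149.8k, deviation payoff $0k → loss $149.8k.
$768.8k: truthful payoff $17.8k, deviation payoff $0k → loss $17.8k.
$634.9k: truthful payoff $151.7k, deviation payoff $0k → loss $151.7k.
Total loss = $35.3k + $149.8k + $17.8k + $151.7k = $354.6k.
In a second-price auction your bid sets only whether you win, not what you pay, so bidding your true value is weakly dominant.

$354.6k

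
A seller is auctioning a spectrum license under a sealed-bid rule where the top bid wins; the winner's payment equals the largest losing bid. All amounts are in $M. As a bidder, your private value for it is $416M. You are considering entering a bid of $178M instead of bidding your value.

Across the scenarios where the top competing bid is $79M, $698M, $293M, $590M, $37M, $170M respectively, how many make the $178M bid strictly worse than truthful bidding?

The deviation hurts exactly when the highest competing bid lies strictly between $178M and $416M — underbidding then forfeits a profitable win.
$79M: below both → same outcome either way.
$698M: above both → same outcome either way.
$293M: inside the interval → strictly worse (loss $123M).
$590M: above both → same outcome either way.
$37M: below both → same outcome either way.
$170M: below both → same outcome either way.
Count: 1.

1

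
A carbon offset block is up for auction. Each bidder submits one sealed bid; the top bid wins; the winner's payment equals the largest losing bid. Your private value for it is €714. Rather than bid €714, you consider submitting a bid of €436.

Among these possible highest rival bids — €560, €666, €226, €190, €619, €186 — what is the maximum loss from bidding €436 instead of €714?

€154

€560: truthful gives €154, deviation gives €0 → loss €154.
€666: truthful gives €48, deviation gives €0 → loss €48.
€226: same outcome either way → loss €0.
€190: same outcome either way → loss €0.
€619: truthful gives €95, deviation gives €0 → loss €95.
€186: same outcome either way → loss €0.
Maximum loss: €154.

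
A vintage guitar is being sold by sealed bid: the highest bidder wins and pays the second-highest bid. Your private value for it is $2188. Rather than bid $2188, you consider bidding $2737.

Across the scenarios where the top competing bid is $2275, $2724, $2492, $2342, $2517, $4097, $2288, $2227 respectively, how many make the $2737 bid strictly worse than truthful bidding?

7

The deviation hurts exactly when the highest competing bid lies strictly between $2188 and $2737 — overbidding then wins at a price above your value.
$2275: inside the interval → strictly worse (loss $87).
$2724: inside the interval → strictly worse (loss $536).
$2492: inside the interval → strictly worse (loss $304).
$2342: inside the interval → strictly worse (loss $154).
$2517: inside the interval → strictly worse (loss $329).
$4097: above both → same outcome either way.
$2288: inside the interval → strictly worse (loss $100).
$2227: inside the interval → strictly worse (loss $39).
Count: 7.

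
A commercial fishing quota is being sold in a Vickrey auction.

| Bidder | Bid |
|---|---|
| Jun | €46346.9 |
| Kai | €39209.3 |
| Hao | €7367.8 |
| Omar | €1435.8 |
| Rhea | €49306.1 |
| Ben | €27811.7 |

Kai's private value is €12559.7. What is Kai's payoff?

€0

Highest bid: Rhea at €49306.1, so Rhea wins.
Second-highest bid: Jun at €46346.9 — that is the price the winner pays.
Kai did not win, so Kai pays nothing and receives nothing: payoff €0.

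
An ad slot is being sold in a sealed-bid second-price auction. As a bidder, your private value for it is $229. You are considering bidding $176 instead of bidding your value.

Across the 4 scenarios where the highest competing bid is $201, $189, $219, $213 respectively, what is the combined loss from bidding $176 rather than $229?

$94

The deviation costs you only when the competing bid falls strictly between $176 and $229; elsewhere both bids give the same outcome.
$201: truthful payoff $28, deviation payoff $0 → loss $28.
$189: truthful payoff $40, deviation payoff $0 → loss $40.
$219: truthful payoff $10, deviation payoff $0 → loss $10.
$213: truthful payoff $16, deviation payoff $0 → loss $16.
Total loss = $28 + $40 + $10 + $16 = $94.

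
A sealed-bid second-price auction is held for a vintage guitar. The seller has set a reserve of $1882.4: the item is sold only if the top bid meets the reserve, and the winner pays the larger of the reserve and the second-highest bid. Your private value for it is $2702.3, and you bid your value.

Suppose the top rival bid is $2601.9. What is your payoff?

$100.4

Your bid $2702.3 is the highest and exceeds the reserve.
Price = max(second-highest bid, reserve) = max($2601.9, $1882.4) = $2601.9.
Payoff = $2702.3 − $2601.9 = $100.4.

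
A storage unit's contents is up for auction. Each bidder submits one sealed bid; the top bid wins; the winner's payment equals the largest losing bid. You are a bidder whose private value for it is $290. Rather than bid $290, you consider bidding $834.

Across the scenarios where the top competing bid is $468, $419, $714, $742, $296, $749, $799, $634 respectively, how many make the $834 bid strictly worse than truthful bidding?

8

The deviation hurts exactly when the highest competing bid lies strictly between $290 and $834 — overbidding then wins at a price above your value.
$468: inside the interval → strictly worse (loss $178).
$419: inside the interval → strictly worse (loss $129).
$714: inside the interval → strictly worse (loss $424).
$742: inside the interval → strictly worse (loss $452).
$296: inside the interval → strictly worse (loss $6).
$749: inside the interval → strictly worse (loss $459).
$799: inside the interval → strictly worse (loss $509).
$634: inside the interval → strictly worse (loss $344).
Count: 8.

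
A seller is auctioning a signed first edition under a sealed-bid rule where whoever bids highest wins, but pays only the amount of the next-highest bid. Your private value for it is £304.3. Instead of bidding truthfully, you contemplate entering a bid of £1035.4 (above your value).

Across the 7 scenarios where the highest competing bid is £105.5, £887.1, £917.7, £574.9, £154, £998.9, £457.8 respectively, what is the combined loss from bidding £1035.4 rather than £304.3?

The deviation costs you only when the competing bid falls strictly between £304.3 and £1035.4; elsewhere both bids give the same outcome.
£105.5: outcomes coincide → loss £0.
£887.1: truthful payoff £0, deviation payoff −£582.8 → loss £582.8.
£917.7: truthful payoff £0, deviation payoff −£613.4 → loss £613.4.
£574.9: truthful payoff £0, deviation payoff −£270.6 → loss £270.6.
£154: outcomes coincide → loss £0.
£998.9: truthful payoff £0, deviation payoff −£694.6 → loss £694.6.
£457.8: truthful payoff £0, deviation payoff −£153.5 → loss £153.5.
Total loss = £582.8 + £613.4 + £270.6 + £694.6 + £153.5 = £2314.9.
In a second-price auction your bid sets only whether you win, not what you pay, so bidding your true value is weakly dominant.

£2314.9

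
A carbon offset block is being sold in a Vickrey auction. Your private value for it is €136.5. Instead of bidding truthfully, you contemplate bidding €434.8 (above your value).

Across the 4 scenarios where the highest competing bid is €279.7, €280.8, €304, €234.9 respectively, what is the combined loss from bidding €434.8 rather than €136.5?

€553.4

The deviation costs you only when the competing bid falls strictly between €136.5 and €434.8; elsewhere both bids give the same outcome.
€279.7: truthful payoff €0, deviation payoff −€143.2 → loss €143.2.
€280.8: truthful payoff €0, deviation payoff −€144.3 → loss €144.3.
€304: truthful payoff €0, deviation payoff −€167.5 → loss €167.5.
€234.9: truthful payoff €0, deviation payoff −€98.4 → loss €98.4.
Total loss = €143.2 + €144.3 + €167.5 + €98.4 = €553.4.
Because the price is fixed by the runner-up's bid, deviating from your value can only change a good outcome into a bad one — never the reverse.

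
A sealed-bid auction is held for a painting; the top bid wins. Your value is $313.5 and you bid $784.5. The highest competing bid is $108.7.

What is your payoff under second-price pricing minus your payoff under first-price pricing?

You have the highest bid, so you win under either rule.
Second-price: pay $108.7 → payoff $204.8.
First-price: pay your own bid $784.5 → payoff −$471.
Difference = $204.8 − (−$471) = $675.8.

$675.8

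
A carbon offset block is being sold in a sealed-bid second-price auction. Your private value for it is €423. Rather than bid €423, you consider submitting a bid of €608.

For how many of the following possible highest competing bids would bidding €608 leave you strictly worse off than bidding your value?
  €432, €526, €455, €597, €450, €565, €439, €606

The deviation hurts exactly when the highest competing bid lies strictly between €423 and €608 — overbidding then wins at a price above your value.
€432: inside the interval → strictly worse (loss €9).
€526: inside the interval → strictly worse (loss €103).
€455: inside the interval → strictly worse (loss €32).
€597: inside the interval → strictly worse (loss €174).
€450: inside the interval → strictly worse (loss €27).
€565: inside the interval → strictly worse (loss €142).
€439: inside the interval → strictly worse (loss €16).
€606: inside the interval → strictly worse (loss €183).
Count: 8.

8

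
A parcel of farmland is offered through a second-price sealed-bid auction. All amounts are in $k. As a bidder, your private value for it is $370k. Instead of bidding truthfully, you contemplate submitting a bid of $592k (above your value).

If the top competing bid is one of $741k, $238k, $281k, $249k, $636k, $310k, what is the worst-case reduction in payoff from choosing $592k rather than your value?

$741k: same outcome either way → loss $0k.
$238k: same outcome either way → loss $0k.
$281k: same outcome either way → loss $0k.
$249k: same outcome either way → loss $0k.
$636k: same outcome either way → loss $0k.
$310k: same outcome either way → loss $0k.
Maximum loss: $0k.

$0k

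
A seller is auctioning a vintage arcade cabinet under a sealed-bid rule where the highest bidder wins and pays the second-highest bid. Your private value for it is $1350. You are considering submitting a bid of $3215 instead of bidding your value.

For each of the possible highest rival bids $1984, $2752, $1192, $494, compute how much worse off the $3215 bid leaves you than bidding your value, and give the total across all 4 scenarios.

The deviation costs you only when the competing bid falls strictly between $1350 and $3215; elsewhere both bids give the same outcome.
$1984: truthful payoff $0, deviation payoff −$634 → loss $634.
$2752: truthful payoff $0, deviation payoff −$1402 → loss $1402.
$1192: outcomes coincide → loss $0.
$494: outcomes coincide → loss $0.
Total loss = $634 + $1402 = $2036.
Truthful bidding weakly dominates here: raising your bid can only win items priced above your value, and lowering it can only forfeit items priced below.

$2036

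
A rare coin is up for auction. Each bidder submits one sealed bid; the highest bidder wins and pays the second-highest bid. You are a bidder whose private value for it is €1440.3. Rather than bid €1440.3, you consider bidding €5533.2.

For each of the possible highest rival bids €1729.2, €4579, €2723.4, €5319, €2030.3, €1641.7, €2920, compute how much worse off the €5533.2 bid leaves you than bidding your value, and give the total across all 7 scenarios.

The deviation costs you only when the competing bid falls strictly between €1440.3 and €5533.2; elsewhere both bids give the same outcome.
€1729.2: truthful payoff €0, deviation payoff −€288.9 → loss €288.9.
€4579: truthful payoff €0, deviation payoff −€3138.7 → loss €3138.7.
€2723.4: truthful payoff €0, deviation payoff −€1283.1 → loss €1283.1.
€5319: truthful payoff €0, deviation payoff −€3878.7 → loss €3878.7.
€2030.3: truthful payoff €0, deviation payoff −€590 → loss €590.
€1641.7: truthful payoff €0, deviation payoff −€201.4 → loss €201.4.
€2920: truthful payoff €0, deviation payoff −€1479.7 → loss €1479.7.
Total loss = €288.9 + €3138.7 + €1283.1 + €3878.7 + €590 + €201.4 + €1479.7 = €10860.5.

€10860.5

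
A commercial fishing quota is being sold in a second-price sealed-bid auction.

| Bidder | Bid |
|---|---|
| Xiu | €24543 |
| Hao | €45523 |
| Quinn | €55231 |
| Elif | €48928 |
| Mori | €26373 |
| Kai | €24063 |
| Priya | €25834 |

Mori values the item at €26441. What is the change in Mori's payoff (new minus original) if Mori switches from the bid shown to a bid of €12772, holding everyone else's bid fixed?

€0

The highest bid among the other bidders is €55231; Mori's bid doesn't change that.
Original bid €26373: Mori is not highest (top rival bid is €55231); payoff €0.
Alternative bid €12772: Mori is not highest (top rival bid is €55231); payoff €0.
Change in payoff = €0 − (€0) = €0.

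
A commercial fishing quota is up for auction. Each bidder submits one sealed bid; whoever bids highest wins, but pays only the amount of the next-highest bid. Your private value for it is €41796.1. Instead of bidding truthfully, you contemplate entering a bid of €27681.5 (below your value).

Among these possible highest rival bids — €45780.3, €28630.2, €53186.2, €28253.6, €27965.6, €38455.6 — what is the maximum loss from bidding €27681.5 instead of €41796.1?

€13830.5

€45780.3: same outcome either way → loss €0.
€28630.2: truthful gives €13165.9, deviation gives €0 → loss €13165.9.
€53186.2: same outcome either way → loss €0.
€28253.6: truthful gives €13542.5, deviation gives €0 → loss €13542.5.
€27965.6: truthful gives €13830.5, deviation gives €0 → loss €13830.5.
€38455.6: truthful gives €3340.5, deviation gives €0 → loss €3340.5.
Maximum loss: €13830.5.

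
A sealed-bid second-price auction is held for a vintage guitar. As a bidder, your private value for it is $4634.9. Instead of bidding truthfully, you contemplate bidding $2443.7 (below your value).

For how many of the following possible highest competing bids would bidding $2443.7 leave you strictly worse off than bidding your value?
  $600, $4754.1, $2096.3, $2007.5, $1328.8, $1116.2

The deviation hurts exactly when the highest competing bid lies strictly between $2443.7 and $4634.9 — underbidding then forfeits a profitable win.
$600: below both → same outcome either way.
$4754.1: above both → same outcome either way.
$2096.3: below both → same outcome either way.
$2007.5: below both → same outcome either way.
$1328.8: below both → same outcome either way.
$1116.2: below both → same outcome either way.
Count: 0.

0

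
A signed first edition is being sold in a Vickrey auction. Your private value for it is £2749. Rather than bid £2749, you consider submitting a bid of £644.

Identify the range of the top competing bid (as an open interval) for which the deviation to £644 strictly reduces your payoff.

If the competing bid is below £644, both bids win at the same price — no difference.
If it is above £2749, both bids lose — no difference.
If it lies strictly between £644 and £2749, bidding your value wins at a price below your value (positive payoff) while bidding £644 loses (payoff 0).
So the deviation strictly hurts on the open interval (£644, £2749).

(£644, £2749)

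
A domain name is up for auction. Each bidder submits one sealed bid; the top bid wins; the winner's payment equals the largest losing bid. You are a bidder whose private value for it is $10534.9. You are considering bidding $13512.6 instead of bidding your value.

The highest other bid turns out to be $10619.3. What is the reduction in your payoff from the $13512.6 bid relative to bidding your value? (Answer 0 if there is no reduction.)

Bidding your value $10534.9: you lose (since $10534.9 < $10619.3). Payoff $0.
Bidding $13512.6: you win and pay $10619.3. Payoff $10534.9 − $10619.3 = −$84.4.
The competing bid $10619.3 lies between your value and your inflated bid, so overbidding wins an item priced above your value.
Loss from deviating = $0 − (−$84.4) = $84.4.

$84.4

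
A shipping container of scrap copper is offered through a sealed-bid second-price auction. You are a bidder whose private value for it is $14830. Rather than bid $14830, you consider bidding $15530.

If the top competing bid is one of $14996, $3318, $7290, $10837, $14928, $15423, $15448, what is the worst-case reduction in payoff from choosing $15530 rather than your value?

$14996: truthful gives $0, deviation gives −$166 → loss $166.
$3318: same outcome either way → loss $0.
$7290: same outcome either way → loss $0.
$10837: same outcome either way → loss $0.
$14928: truthful gives $0, deviation gives −$98 → loss $98.
$15423: truthful gives $0, deviation gives −$593 → loss $593.
$15448: truthful gives $0, deviation gives −$618 → loss $618.
Maximum loss: $618.

$618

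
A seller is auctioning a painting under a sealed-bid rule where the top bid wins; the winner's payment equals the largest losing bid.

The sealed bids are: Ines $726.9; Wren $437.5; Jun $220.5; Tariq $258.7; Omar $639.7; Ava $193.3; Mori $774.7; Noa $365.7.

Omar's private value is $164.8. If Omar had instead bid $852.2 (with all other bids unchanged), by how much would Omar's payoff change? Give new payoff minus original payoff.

The highest bid among the other bidders is $774.7; Omar's bid doesn't change that.
Original bid $639.7: Omar is not highest (top rival bid is $774.7); payoff $0.
Alternative bid $852.2: Omar is highest, pays the top rival bid $774.7; payoff $164.8 − $774.7 = −$609.9.
Change in payoff = −$609.9 − ($0) = −$609.9.

−$609.9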